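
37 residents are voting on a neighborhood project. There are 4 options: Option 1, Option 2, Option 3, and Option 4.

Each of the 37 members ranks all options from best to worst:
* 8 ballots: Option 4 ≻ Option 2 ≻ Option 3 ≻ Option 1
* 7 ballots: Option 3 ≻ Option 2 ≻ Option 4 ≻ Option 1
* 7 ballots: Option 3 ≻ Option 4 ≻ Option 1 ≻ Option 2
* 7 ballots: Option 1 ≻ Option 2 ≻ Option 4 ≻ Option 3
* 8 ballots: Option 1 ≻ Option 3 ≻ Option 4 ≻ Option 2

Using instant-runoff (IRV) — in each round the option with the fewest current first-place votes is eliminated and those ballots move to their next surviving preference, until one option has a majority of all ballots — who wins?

Option 3

Round 1: Option 1 15, Option 2 0, Option 3 14, Option 4 8. Option 2 eliminated.
Round 2: Option 1 15, Option 3 14, Option 4 8. Option 4 eliminated.
Round 3: Option 1 15, Option 3 22. Option 3 has a majority (≥19).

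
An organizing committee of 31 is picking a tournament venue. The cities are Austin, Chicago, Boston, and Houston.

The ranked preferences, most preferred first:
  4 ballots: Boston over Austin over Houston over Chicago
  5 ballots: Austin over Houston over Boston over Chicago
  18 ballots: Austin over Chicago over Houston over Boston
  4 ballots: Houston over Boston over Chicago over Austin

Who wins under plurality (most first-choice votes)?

Austin

First-place votes: Austin 23, Chicago 0, Boston 4, Houston 4.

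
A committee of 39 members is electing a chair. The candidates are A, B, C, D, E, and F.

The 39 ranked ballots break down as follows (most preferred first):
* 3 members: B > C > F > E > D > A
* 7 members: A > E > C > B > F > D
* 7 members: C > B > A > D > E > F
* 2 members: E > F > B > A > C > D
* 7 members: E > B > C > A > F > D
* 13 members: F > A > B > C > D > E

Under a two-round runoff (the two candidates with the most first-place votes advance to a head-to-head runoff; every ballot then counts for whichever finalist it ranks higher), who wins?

Round 1 first-place votes: A 7, B 3, C 7, D 0, E 9, F 13. F and E advance.
Runoff: F is ranked above E on 16 ballots, E above F on 23.

E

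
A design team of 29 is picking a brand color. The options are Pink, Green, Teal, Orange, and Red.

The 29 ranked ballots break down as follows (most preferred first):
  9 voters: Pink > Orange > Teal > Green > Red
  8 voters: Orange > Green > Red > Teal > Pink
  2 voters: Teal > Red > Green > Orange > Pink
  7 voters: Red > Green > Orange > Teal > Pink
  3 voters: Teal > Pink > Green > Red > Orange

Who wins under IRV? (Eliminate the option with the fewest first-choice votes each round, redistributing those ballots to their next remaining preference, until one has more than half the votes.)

Red

Round 1: Pink 9, Green 0, Teal 5, Orange 8, Red 7. Green eliminated.
Round 2: Pink 9, Teal 5, Orange 8, Red 7. Teal eliminated.
Round 3: Pink 12, Orange 8, Red 9. Orange eliminated.
Round 4: Pink 12, Red 17. Red has a majority (≥15).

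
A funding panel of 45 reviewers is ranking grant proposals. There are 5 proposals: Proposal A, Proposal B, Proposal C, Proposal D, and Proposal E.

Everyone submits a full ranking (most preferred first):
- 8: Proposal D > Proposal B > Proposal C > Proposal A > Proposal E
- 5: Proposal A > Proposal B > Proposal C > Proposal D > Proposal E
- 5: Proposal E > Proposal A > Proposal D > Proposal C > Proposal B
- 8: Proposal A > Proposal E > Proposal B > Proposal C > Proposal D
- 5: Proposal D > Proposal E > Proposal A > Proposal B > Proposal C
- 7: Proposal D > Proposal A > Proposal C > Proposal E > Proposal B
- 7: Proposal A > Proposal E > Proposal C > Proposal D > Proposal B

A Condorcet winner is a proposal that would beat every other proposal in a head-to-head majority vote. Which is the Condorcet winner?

Proposal A vs Proposal B: 37–8
Proposal A vs Proposal C: 37–8
Proposal A vs Proposal D: 25–20
Proposal A vs Proposal E: 35–10
Proposal A beats every other proposal.

Proposal A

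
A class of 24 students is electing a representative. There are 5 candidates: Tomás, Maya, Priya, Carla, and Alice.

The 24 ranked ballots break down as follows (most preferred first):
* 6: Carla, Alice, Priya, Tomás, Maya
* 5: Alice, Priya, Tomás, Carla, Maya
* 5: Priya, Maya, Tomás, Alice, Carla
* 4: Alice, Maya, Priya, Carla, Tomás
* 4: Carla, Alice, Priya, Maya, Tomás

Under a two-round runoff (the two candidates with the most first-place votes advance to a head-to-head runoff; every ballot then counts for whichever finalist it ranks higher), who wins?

Round 1 first-place votes: Tomás 0, Maya 0, Priya 5, Carla 10, Alice 9. Carla and Alice advance.
Runoff: Carla is ranked above Alice on 10 ballots, Alice above Carla on 14.

Alice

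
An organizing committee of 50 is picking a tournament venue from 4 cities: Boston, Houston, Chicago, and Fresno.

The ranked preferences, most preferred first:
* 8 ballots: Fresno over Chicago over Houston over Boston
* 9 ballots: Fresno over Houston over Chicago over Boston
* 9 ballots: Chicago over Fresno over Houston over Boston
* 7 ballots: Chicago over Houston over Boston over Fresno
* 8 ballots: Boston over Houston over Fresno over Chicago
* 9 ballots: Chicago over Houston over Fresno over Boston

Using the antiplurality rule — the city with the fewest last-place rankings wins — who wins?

Last-place votes: Boston 35, Houston 0, Chicago 8, Fresno 7.

Houston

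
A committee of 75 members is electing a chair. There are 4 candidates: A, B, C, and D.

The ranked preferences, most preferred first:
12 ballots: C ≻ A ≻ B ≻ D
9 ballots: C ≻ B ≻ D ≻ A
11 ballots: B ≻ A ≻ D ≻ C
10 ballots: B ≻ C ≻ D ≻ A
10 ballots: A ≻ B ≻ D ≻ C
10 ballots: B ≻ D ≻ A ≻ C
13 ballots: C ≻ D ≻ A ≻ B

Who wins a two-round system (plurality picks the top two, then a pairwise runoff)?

Round 1 first-place votes: A 10, B 31, C 34, D 0. C and B advance.
Runoff: C is ranked above B on 34 ballots, B above C on 41.

B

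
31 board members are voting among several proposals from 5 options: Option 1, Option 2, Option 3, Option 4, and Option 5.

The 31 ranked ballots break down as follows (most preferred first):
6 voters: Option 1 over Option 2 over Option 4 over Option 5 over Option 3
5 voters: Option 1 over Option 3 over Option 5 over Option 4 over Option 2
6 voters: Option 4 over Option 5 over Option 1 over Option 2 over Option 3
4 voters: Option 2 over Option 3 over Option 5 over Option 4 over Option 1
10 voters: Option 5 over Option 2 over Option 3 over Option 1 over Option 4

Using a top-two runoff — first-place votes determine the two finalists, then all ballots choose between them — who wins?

Option 5

Round 1 first-place votes: Option 1 11, Option 2 4, Option 3 0, Option 4 6, Option 5 10. Option 1 and Option 5 advance.
Runoff: Option 1 is ranked above Option 5 on 11 ballots, Option 5 above Option 1 on 20.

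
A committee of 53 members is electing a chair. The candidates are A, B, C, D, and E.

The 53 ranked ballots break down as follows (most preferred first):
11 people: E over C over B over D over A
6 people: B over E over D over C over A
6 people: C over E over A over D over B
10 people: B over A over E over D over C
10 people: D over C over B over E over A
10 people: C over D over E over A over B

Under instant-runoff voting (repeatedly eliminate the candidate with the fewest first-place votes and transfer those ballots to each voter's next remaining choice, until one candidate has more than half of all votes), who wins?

Round 1: A 0, B 16, C 16, D 10, E 11. A eliminated.
Round 2: B 16, C 16, D 10, E 11. D eliminated.
Round 3: B 16, C 26, E 11. E eliminated.
Round 4: B 16, C 37. C has a majority (≥27).

C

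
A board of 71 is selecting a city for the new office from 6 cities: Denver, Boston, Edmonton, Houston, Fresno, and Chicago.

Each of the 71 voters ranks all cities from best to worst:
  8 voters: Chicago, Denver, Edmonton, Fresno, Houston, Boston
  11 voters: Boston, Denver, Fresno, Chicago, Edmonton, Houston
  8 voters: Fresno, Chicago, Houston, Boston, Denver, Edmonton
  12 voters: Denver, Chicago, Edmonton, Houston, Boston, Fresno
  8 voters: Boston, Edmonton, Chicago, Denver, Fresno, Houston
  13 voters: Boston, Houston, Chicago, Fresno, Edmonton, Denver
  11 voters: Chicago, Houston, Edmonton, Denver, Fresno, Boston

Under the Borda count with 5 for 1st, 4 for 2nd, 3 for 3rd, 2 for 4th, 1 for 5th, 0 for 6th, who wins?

Denver: 8×4 + 11×4 + 8×1 + 12×5 + 8×2 + 13×0 + 11×2 = 182
Boston: 8×0 + 11×5 + 8×2 + 12×1 + 8×5 + 13×5 + 11×0 = 188
Edmonton: 8×3 + 11×1 + 8×0 + 12×3 + 8×4 + 13×1 + 11×3 = 149
Houston: 8×1 + 11×0 + 8×3 + 12×2 + 8×0 + 13×4 + 11×4 = 152
Fresno: 8×2 + 11×3 + 8×5 + 12×0 + 8×1 + 13×2 + 11×1 = 134
Chicago: 8×5 + 11×2 + 8×4 + 12×4 + 8×3 + 13×3 + 11×5 = 260

Chicago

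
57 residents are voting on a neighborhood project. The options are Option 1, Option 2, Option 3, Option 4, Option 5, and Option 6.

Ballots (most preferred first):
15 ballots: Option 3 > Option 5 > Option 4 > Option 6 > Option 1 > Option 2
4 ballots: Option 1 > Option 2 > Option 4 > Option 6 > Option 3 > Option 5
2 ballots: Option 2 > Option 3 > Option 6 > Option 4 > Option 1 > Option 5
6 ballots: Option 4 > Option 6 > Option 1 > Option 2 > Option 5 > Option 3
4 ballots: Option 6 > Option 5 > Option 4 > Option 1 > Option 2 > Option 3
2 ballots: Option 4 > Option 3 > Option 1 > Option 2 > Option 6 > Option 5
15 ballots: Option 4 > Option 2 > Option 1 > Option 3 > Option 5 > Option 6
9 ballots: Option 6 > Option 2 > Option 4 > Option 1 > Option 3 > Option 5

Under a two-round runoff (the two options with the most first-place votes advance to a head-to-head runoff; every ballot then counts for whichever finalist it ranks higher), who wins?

Option 4

Round 1 first-place votes: Option 1 4, Option 2 2, Option 3 15, Option 4 23, Option 5 0, Option 6 13. Option 4 and Option 3 advance.
Runoff: Option 4 is ranked above Option 3 on 40 ballots, Option 3 above Option 4 on 17.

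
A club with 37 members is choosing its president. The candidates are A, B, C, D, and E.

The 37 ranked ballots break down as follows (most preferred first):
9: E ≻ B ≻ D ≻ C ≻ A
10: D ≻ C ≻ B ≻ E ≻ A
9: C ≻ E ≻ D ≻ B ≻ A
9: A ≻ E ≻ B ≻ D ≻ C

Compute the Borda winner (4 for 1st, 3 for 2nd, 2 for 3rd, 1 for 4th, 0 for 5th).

E

A: 9×0 + 10×0 + 9×0 + 9×4 = 36
B: 9×3 + 10×2 + 9×1 + 9×2 = 74
C: 9×1 + 10×3 + 9×4 + 9×0 = 75
D: 9×2 + 10×4 + 9×2 + 9×1 = 85
E: 9×4 + 10×1 + 9×3 + 9×3 = 100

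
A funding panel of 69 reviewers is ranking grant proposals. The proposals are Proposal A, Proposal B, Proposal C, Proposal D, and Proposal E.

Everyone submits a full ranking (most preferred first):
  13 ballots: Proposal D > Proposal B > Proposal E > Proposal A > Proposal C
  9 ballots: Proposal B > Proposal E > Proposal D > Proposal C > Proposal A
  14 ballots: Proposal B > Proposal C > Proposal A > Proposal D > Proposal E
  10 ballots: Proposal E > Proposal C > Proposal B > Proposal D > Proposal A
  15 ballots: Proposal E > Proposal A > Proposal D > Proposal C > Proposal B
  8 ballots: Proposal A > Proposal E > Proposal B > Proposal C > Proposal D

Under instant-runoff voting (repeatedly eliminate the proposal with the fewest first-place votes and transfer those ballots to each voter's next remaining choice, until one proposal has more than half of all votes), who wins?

Proposal B

Round 1: Proposal A 8, Proposal B 23, Proposal C 0, Proposal D 13, Proposal E 25. Proposal C eliminated.
Round 2: Proposal A 8, Proposal B 23, Proposal D 13, Proposal E 25. Proposal A eliminated.
Round 3: Proposal B 23, Proposal D 13, Proposal E 33. Proposal D eliminated.
Round 4: Proposal B 36, Proposal E 33. Proposal B has a majority (≥35).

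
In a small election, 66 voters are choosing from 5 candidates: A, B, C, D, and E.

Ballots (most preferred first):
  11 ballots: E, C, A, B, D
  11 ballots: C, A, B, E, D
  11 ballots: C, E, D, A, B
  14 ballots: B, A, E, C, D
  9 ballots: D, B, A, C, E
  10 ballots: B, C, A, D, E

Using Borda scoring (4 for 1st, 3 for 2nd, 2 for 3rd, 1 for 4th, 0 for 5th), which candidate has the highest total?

A: 11×2 + 11×3 + 11×1 + 14×3 + 9×2 + 10×2 = 146
B: 11×1 + 11×2 + 11×0 + 14×4 + 9×3 + 10×4 = 156
C: 11×3 + 11×4 + 11×4 + 14×1 + 9×1 + 10×3 = 174
D: 11×0 + 11×0 + 11×2 + 14×0 + 9×4 + 10×1 = 68
E: 11×4 + 11×1 + 11×3 + 14×2 + 9×0 + 10×0 = 116

C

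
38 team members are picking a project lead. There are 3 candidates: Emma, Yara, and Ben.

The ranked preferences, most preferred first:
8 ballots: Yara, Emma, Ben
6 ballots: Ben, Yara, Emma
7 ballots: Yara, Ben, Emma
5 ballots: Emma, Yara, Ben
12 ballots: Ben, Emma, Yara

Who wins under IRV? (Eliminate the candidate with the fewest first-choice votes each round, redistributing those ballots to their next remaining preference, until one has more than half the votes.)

Round 1: Emma 5, Yara 15, Ben 18. Emma eliminated.
Round 2: Yara 20, Ben 18. Yara has a majority (≥20).

Yara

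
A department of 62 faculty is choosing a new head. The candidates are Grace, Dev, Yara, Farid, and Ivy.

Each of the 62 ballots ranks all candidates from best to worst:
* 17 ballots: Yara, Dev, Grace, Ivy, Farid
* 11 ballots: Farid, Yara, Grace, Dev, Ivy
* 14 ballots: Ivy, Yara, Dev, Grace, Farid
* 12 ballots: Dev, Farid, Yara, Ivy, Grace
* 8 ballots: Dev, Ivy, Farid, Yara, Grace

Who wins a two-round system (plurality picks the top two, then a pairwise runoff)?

Round 1 first-place votes: Grace 0, Dev 20, Yara 17, Farid 11, Ivy 14. Dev and Yara advance.
Runoff: Dev is ranked above Yara on 20 ballots, Yara above Dev on 42.

Yara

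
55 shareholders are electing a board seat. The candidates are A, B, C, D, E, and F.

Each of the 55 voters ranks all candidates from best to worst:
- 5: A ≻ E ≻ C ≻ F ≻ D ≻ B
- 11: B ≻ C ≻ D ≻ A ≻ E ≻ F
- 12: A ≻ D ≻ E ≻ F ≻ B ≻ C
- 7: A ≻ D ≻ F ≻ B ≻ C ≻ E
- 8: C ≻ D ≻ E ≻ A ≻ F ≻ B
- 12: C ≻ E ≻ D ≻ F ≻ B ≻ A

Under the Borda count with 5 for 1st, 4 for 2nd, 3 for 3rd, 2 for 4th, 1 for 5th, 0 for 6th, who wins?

D

A: 5×5 + 11×2 + 12×5 + 7×5 + 8×2 + 12×0 = 158
B: 5×0 + 11×5 + 12×1 + 7×2 + 8×0 + 12×1 = 93
C: 5×3 + 11×4 + 12×0 + 7×1 + 8×5 + 12×5 = 166
D: 5×1 + 11×3 + 12×4 + 7×4 + 8×4 + 12×3 = 182
E: 5×4 + 11×1 + 12×3 + 7×0 + 8×3 + 12×4 = 139
F: 5×2 + 11×0 + 12×2 + 7×3 + 8×1 + 12×2 = 87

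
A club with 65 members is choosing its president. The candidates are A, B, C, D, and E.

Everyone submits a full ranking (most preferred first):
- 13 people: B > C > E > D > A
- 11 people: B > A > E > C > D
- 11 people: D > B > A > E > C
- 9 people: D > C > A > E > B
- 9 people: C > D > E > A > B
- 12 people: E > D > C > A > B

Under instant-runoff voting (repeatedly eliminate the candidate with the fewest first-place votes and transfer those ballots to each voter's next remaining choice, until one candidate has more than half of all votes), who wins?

D

Round 1: A 0, B 24, C 9, D 20, E 12. A eliminated.
Round 2: B 24, C 9, D 20, E 12. C eliminated.
Round 3: B 24, D 29, E 12. E eliminated.
Round 4: B 24, D 41. D has a majority (≥33).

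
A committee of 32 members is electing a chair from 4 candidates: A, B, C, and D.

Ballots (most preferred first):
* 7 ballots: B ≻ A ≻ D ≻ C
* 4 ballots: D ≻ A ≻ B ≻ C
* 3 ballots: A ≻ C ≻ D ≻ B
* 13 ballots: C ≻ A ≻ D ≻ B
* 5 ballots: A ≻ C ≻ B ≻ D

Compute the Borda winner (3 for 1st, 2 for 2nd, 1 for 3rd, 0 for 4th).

A: 7×2 + 4×2 + 3×3 + 13×2 + 5×3 = 72
B: 7×3 + 4×1 + 3×0 + 13×0 + 5×1 = 30
C: 7×0 + 4×0 + 3×2 + 13×3 + 5×2 = 55
D: 7×1 + 4×3 + 3×1 + 13×1 + 5×0 = 35

A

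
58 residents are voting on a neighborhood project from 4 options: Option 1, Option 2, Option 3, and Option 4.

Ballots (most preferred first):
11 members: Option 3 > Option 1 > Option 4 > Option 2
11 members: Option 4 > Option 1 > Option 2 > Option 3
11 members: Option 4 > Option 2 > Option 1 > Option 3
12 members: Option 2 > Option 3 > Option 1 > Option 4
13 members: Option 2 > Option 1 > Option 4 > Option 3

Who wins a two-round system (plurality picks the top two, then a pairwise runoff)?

Round 1 first-place votes: Option 1 0, Option 2 25, Option 3 11, Option 4 22. Option 2 and Option 4 advance.
Runoff: Option 2 is ranked above Option 4 on 25 ballots, Option 4 above Option 2 on 33.

Option 4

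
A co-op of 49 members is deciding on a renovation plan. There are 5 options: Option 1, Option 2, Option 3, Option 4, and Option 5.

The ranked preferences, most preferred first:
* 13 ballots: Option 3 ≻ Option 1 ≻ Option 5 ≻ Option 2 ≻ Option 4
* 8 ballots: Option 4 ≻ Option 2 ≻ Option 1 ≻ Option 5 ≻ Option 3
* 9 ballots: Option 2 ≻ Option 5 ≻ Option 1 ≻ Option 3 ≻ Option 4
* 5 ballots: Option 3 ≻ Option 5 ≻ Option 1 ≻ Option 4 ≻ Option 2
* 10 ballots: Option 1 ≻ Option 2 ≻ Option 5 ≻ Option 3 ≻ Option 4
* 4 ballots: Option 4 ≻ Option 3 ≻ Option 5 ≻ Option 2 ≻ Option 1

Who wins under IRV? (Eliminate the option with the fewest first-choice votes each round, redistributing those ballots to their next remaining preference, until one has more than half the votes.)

Round 1: Option 1 10, Option 2 9, Option 3 18, Option 4 12, Option 5 0. Option 5 eliminated.
Round 2: Option 1 10, Option 2 9, Option 3 18, Option 4 12. Option 2 eliminated.
Round 3: Option 1 19, Option 3 18, Option 4 12. Option 4 eliminated.
Round 4: Option 1 27, Option 3 22. Option 1 has a majority (≥25).

Option 1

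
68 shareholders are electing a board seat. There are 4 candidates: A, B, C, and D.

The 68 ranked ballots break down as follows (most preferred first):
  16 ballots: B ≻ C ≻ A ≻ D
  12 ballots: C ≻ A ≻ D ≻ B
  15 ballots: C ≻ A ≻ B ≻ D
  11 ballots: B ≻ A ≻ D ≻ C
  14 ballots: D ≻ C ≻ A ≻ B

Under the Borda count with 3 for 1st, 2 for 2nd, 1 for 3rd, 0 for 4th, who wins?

A: 16×1 + 12×2 + 15×2 + 11×2 + 14×1 = 106
B: 16×3 + 12×0 + 15×1 + 11×3 + 14×0 = 96
C: 16×2 + 12×3 + 15×3 + 11×0 + 14×2 = 141
D: 16×0 + 12×1 + 15×0 + 11×1 + 14×3 = 65

C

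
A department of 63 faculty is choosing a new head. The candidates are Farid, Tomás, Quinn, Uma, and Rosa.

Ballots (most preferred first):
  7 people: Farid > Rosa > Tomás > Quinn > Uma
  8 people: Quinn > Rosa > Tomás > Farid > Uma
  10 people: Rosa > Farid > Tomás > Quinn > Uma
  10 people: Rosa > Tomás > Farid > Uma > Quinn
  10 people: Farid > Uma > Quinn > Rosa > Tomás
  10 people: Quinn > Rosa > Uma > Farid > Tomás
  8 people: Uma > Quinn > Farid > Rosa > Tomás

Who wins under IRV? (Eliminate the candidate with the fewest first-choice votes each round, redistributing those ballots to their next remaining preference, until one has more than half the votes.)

Quinn

Round 1: Farid 17, Tomás 0, Quinn 18, Uma 8, Rosa 20. Tomás eliminated.
Round 2: Farid 17, Quinn 18, Uma 8, Rosa 20. Uma eliminated.
Round 3: Farid 17, Quinn 26, Rosa 20. Farid eliminated.
Round 4: Quinn 36, Rosa 27. Quinn has a majority (≥32).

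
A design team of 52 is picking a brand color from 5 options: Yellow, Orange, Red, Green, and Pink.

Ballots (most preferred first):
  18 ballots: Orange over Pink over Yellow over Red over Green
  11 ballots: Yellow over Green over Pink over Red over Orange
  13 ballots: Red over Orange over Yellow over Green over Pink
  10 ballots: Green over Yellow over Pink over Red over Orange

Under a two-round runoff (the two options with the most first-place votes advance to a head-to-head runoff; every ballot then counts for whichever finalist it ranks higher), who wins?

Red

Round 1 first-place votes: Yellow 11, Orange 18, Red 13, Green 10, Pink 0. Orange and Red advance.
Runoff: Orange is ranked above Red on 18 ballots, Red above Orange on 34.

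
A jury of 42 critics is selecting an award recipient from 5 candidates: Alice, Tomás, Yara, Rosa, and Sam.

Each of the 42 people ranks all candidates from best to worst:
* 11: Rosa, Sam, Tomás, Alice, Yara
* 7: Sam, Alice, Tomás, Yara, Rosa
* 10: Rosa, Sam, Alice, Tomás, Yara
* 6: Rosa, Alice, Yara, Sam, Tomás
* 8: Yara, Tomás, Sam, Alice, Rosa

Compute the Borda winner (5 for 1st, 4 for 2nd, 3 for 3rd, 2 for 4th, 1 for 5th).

Sam

Alice: 11×2 + 7×4 + 10×3 + 6×4 + 8×2 = 120
Tomás: 11×3 + 7×3 + 10×2 + 6×1 + 8×4 = 112
Yara: 11×1 + 7×2 + 10×1 + 6×3 + 8×5 = 93
Rosa: 11×5 + 7×1 + 10×5 + 6×5 + 8×1 = 150
Sam: 11×4 + 7×5 + 10×4 + 6×2 + 8×3 = 155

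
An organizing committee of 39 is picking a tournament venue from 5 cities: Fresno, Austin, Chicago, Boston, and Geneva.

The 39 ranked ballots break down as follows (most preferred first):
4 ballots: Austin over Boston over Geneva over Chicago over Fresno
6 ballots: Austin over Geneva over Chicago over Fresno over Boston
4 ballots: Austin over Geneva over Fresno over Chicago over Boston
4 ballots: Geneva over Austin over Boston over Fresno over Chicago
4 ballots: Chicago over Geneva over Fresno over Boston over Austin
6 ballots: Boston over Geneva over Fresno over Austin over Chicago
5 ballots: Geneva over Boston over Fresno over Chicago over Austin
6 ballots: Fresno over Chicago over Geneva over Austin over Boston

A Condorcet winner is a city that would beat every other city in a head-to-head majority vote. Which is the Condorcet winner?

Geneva

Geneva vs Fresno: 33–6
Geneva vs Austin: 25–14
Geneva vs Chicago: 29–10
Geneva vs Boston: 29–10
Geneva beats every other city.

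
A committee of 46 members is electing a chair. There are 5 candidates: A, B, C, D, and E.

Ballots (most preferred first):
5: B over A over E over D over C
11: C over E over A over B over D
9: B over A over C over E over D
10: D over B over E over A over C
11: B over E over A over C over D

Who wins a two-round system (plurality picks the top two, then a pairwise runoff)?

B

Round 1 first-place votes: A 0, B 25, C 11, D 10, E 0. B and C advance.
Runoff: B is ranked above C on 35 ballots, C above B on 11.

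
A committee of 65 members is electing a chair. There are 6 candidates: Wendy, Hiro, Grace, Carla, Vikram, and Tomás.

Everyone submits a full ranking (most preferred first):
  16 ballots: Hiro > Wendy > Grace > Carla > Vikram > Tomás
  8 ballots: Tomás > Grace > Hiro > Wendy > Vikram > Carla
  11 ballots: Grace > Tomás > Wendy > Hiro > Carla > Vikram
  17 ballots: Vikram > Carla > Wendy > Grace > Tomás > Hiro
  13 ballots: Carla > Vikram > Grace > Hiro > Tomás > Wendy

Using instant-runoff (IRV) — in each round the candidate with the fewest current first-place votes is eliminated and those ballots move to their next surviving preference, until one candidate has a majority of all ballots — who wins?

Grace

Round 1: Wendy 0, Hiro 16, Grace 11, Carla 13, Vikram 17, Tomás 8. Wendy eliminated.
Round 2: Hiro 16, Grace 11, Carla 13, Vikram 17, Tomás 8. Tomás eliminated.
Round 3: Hiro 16, Grace 19, Carla 13, Vikram 17. Carla eliminated.
Round 4: Hiro 16, Grace 19, Vikram 30. Hiro eliminated.
Round 5: Grace 35, Vikram 30. Grace has a majority (≥33).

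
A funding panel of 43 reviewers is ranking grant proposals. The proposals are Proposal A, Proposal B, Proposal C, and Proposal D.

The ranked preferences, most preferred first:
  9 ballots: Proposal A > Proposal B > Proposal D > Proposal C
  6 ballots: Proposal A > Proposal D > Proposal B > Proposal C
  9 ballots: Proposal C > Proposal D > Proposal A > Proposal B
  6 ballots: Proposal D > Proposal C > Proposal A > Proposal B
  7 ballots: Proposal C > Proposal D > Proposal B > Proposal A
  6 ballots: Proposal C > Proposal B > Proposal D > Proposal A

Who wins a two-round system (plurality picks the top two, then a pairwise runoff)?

Proposal C

Round 1 first-place votes: Proposal A 15, Proposal B 0, Proposal C 22, Proposal D 6. Proposal C and Proposal A advance.
Runoff: Proposal C is ranked above Proposal A on 28 ballots, Proposal A above Proposal C on 15.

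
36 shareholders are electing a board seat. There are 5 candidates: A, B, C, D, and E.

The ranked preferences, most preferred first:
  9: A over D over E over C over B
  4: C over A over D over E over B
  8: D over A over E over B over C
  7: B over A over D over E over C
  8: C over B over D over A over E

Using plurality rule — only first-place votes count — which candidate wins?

C

First-place votes: A 9, B 7, C 12, D 8, E 0.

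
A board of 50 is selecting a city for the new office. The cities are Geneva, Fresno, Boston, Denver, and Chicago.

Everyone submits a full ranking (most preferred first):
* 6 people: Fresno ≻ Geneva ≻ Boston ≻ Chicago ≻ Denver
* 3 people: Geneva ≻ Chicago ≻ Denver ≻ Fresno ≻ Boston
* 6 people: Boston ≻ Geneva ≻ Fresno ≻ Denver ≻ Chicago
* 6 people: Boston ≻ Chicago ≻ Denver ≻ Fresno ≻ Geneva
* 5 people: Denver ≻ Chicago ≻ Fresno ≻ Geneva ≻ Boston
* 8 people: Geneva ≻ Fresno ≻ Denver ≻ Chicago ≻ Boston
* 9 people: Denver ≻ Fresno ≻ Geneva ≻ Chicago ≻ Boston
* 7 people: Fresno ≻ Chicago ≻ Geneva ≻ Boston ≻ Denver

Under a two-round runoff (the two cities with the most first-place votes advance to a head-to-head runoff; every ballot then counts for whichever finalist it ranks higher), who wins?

Fresno

Round 1 first-place votes: Geneva 11, Fresno 13, Boston 12, Denver 14, Chicago 0. Denver and Fresno advance.
Runoff: Denver is ranked above Fresno on 23 ballots, Fresno above Denver on 27.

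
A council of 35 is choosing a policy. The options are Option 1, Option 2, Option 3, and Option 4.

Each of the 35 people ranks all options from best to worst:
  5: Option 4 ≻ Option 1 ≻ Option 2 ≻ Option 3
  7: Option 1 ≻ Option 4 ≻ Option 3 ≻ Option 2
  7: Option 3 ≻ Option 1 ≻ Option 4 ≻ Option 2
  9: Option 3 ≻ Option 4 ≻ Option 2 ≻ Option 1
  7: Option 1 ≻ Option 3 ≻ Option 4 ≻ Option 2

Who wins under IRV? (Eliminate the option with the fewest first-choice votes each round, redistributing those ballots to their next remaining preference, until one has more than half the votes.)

Round 1: Option 1 14, Option 2 0, Option 3 16, Option 4 5. Option 2 eliminated.
Round 2: Option 1 14, Option 3 16, Option 4 5. Option 4 eliminated.
Round 3: Option 1 19, Option 3 16. Option 1 has a majority (≥18).

Option 1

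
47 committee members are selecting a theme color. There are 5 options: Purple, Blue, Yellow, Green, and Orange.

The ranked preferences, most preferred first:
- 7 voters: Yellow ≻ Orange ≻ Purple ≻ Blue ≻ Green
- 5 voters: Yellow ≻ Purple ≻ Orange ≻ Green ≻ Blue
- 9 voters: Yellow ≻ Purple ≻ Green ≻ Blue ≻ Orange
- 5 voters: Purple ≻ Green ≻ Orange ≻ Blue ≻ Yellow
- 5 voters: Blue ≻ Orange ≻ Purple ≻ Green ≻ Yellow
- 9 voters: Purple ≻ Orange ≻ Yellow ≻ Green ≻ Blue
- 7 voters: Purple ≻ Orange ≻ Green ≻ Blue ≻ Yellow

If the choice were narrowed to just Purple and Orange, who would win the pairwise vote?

Purple is ranked above Orange on 35 ballots; Orange above Purple on 12.

Purple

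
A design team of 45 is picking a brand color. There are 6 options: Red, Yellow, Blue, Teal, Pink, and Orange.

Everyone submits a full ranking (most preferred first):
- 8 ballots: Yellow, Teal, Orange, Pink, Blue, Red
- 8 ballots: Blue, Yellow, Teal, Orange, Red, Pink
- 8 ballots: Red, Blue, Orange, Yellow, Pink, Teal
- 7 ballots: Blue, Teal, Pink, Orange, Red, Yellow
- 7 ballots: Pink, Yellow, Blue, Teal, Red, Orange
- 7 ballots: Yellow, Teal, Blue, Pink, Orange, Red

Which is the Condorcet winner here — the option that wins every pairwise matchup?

Blue vs Red: 37–8
Blue vs Yellow: 23–22
Blue vs Teal: 30–15
Blue vs Pink: 30–15
Blue vs Orange: 37–8
Blue beats every other option.

Blue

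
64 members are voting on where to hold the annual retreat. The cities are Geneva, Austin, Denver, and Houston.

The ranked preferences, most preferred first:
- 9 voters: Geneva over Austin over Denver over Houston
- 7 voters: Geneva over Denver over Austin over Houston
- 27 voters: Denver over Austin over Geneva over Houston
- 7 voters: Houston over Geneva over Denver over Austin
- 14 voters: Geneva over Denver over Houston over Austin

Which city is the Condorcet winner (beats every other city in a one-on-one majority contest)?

Geneva

Geneva vs Austin: 37–27
Geneva vs Denver: 37–27
Geneva vs Houston: 57–7
Geneva beats every other city.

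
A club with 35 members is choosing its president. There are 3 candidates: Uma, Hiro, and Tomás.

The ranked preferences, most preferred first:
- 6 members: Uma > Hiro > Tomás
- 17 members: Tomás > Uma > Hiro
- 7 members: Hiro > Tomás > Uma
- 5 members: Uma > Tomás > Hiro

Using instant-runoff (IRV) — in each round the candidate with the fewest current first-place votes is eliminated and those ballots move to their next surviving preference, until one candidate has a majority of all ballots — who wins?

Round 1: Uma 11, Hiro 7, Tomás 17. Hiro eliminated.
Round 2: Uma 11, Tomás 24. Tomás has a majority (≥18).

Tomás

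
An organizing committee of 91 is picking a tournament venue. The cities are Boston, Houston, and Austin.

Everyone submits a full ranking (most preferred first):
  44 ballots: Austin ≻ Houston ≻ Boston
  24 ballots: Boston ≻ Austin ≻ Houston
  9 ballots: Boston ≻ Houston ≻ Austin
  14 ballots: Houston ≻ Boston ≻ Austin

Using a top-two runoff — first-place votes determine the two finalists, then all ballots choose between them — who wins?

Round 1 first-place votes: Boston 33, Houston 14, Austin 44. Austin and Boston advance.
Runoff: Austin is ranked above Boston on 44 ballots, Boston above Austin on 47.

Boston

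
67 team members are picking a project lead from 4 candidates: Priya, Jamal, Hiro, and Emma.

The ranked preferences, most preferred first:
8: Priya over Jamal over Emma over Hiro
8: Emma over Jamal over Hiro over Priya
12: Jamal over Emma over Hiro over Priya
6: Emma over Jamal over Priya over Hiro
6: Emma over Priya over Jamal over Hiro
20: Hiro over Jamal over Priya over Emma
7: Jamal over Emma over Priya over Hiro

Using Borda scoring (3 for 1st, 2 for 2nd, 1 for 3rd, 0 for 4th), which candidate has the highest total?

Priya: 8×3 + 8×0 + 12×0 + 6×1 + 6×2 + 20×1 + 7×1 = 69
Jamal: 8×2 + 8×2 + 12×3 + 6×2 + 6×1 + 20×2 + 7×3 = 147
Hiro: 8×0 + 8×1 + 12×1 + 6×0 + 6×0 + 20×3 + 7×0 = 80
Emma: 8×1 + 8×3 + 12×2 + 6×3 + 6×3 + 20×0 + 7×2 = 106

Jamal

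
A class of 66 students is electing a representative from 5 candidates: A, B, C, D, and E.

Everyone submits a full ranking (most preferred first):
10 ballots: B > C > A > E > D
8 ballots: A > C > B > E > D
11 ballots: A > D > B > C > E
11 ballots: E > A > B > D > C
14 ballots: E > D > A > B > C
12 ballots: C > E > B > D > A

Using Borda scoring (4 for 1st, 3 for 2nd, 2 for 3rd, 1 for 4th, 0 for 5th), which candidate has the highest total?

A: 10×2 + 8×4 + 11×4 + 11×3 + 14×2 + 12×0 = 157
B: 10×4 + 8×2 + 11×2 + 11×2 + 14×1 + 12×2 = 138
C: 10×3 + 8×3 + 11×1 + 11×0 + 14×0 + 12×4 = 113
D: 10×0 + 8×0 + 11×3 + 11×1 + 14×3 + 12×1 = 98
E: 10×1 + 8×1 + 11×0 + 11×4 + 14×4 + 12×3 = 154

A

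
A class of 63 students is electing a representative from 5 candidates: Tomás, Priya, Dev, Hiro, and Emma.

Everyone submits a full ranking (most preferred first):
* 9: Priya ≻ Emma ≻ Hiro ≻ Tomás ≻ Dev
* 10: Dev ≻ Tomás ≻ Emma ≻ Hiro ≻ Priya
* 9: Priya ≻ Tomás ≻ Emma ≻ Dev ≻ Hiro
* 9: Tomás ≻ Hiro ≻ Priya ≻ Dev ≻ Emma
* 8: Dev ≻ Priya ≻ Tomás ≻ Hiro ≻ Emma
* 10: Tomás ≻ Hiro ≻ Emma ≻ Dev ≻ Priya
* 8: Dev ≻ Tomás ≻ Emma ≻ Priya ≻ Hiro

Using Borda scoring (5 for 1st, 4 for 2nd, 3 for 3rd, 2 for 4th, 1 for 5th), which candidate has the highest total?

Tomás

Tomás: 9×2 + 10×4 + 9×4 + 9×5 + 8×3 + 10×5 + 8×4 = 245
Priya: 9×5 + 10×1 + 9×5 + 9×3 + 8×4 + 10×1 + 8×2 = 185
Dev: 9×1 + 10×5 + 9×2 + 9×2 + 8×5 + 10×2 + 8×5 = 195
Hiro: 9×3 + 10×2 + 9×1 + 9×4 + 8×2 + 10×4 + 8×1 = 156
Emma: 9×4 + 10×3 + 9×3 + 9×1 + 8×1 + 10×3 + 8×3 = 164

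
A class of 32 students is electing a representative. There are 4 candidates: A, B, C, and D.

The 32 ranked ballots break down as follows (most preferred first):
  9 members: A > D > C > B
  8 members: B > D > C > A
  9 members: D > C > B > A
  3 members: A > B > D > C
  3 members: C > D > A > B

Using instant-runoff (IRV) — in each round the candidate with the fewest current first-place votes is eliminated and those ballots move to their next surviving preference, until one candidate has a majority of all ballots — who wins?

D

Round 1: A 12, B 8, C 3, D 9. C eliminated.
Round 2: A 12, B 8, D 12. B eliminated.
Round 3: A 12, D 20. D has a majority (≥17).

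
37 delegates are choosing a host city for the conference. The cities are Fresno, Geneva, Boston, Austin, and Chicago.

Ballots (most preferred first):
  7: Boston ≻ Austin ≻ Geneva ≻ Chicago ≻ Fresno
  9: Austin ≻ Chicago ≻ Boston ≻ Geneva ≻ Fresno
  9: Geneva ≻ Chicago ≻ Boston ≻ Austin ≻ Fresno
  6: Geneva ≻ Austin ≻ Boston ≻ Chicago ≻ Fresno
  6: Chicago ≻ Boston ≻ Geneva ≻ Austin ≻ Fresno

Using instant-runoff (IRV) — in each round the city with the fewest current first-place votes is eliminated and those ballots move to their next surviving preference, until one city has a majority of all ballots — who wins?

Round 1: Fresno 0, Geneva 15, Boston 7, Austin 9, Chicago 6. Fresno eliminated.
Round 2: Geneva 15, Boston 7, Austin 9, Chicago 6. Chicago eliminated.
Round 3: Geneva 15, Boston 13, Austin 9. Austin eliminated.
Round 4: Geneva 15, Boston 22. Boston has a majority (≥19).

Boston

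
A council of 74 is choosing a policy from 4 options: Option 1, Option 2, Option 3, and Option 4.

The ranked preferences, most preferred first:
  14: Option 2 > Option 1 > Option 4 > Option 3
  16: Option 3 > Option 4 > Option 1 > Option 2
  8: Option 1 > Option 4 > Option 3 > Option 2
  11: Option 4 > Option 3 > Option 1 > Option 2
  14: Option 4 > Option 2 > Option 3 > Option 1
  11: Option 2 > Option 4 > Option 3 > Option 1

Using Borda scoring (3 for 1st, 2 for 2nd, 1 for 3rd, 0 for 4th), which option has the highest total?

Option 4

Option 1: 14×2 + 16×1 + 8×3 + 11×1 + 14×0 + 11×0 = 79
Option 2: 14×3 + 16×0 + 8×0 + 11×0 + 14×2 + 11×3 = 103
Option 3: 14×0 + 16×3 + 8×1 + 11×2 + 14×1 + 11×1 = 103
Option 4: 14×1 + 16×2 + 8×2 + 11×3 + 14×3 + 11×2 = 159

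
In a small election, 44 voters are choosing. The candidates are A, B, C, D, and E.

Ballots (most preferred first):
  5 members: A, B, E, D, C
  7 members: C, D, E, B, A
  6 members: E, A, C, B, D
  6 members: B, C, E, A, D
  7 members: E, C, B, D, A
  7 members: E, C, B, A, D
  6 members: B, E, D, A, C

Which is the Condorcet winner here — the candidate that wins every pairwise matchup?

E vs A: 39–5
E vs B: 27–17
E vs C: 31–13
E vs D: 37–7
E beats every other candidate.

E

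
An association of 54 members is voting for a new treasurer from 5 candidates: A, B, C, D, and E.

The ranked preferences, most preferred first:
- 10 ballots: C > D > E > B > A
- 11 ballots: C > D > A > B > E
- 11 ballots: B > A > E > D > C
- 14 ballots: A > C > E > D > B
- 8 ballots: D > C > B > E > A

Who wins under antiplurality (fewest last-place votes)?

Last-place votes: A 18, B 14, C 11, D 0, E 11.

D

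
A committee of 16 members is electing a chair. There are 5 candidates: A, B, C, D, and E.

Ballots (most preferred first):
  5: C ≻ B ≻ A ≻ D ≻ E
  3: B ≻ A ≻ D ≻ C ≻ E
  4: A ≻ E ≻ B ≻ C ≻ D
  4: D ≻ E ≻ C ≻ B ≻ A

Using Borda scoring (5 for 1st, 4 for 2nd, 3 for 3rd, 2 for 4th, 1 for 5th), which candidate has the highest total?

A: 5×3 + 3×4 + 4×5 + 4×1 = 51
B: 5×4 + 3×5 + 4×3 + 4×2 = 55
C: 5×5 + 3×2 + 4×2 + 4×3 = 51
D: 5×2 + 3×3 + 4×1 + 4×5 = 43
E: 5×1 + 3×1 + 4×4 + 4×4 = 40

B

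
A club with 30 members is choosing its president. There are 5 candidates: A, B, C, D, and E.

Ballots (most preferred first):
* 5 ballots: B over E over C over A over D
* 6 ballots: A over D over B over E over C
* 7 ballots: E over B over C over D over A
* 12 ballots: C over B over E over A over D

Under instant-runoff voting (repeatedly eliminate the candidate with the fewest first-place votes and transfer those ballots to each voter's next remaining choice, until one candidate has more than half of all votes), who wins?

E

Round 1: A 6, B 5, C 12, D 0, E 7. D eliminated.
Round 2: A 6, B 5, C 12, E 7. B eliminated.
Round 3: A 6, C 12, E 12. A eliminated.
Round 4: C 12, E 18. E has a majority (≥16).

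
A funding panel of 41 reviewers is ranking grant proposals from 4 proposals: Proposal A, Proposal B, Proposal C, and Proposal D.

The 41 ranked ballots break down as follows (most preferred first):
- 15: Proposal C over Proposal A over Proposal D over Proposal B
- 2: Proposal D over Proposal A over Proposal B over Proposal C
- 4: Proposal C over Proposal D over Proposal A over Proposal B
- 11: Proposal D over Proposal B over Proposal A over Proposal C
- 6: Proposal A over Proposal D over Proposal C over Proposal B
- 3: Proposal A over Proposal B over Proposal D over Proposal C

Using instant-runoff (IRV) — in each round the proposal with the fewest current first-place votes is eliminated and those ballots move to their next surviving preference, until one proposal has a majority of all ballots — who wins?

Round 1: Proposal A 9, Proposal B 0, Proposal C 19, Proposal D 13. Proposal B eliminated.
Round 2: Proposal A 9, Proposal C 19, Proposal D 13. Proposal A eliminated.
Round 3: Proposal C 19, Proposal D 22. Proposal D has a majority (≥21).

Proposal D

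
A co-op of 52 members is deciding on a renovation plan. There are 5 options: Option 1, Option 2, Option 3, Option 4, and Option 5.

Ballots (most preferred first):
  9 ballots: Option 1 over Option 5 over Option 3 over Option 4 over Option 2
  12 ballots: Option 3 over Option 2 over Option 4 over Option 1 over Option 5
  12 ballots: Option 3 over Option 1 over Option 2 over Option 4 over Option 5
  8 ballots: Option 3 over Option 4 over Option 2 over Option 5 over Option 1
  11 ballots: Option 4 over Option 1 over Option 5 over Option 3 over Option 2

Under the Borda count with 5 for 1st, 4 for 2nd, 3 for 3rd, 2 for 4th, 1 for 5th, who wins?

Option 1: 9×5 + 12×2 + 12×4 + 8×1 + 11×4 = 169
Option 2: 9×1 + 12×4 + 12×3 + 8×3 + 11×1 = 128
Option 3: 9×3 + 12×5 + 12×5 + 8×5 + 11×2 = 209
Option 4: 9×2 + 12×3 + 12×2 + 8×4 + 11×5 = 165
Option 5: 9×4 + 12×1 + 12×1 + 8×2 + 11×3 = 109

Option 3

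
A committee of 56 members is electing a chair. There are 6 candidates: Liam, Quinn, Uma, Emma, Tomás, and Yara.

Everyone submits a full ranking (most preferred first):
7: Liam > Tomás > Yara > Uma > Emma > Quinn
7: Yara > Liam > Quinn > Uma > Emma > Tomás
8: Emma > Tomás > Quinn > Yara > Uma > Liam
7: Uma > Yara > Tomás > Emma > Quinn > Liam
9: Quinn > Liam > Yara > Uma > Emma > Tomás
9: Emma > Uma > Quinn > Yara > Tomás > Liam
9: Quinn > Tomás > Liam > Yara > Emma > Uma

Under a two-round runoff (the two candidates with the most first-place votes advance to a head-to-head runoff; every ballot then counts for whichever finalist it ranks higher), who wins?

Round 1 first-place votes: Liam 7, Quinn 18, Uma 7, Emma 17, Tomás 0, Yara 7. Quinn and Emma advance.
Runoff: Quinn is ranked above Emma on 25 ballots, Emma above Quinn on 31.

Emma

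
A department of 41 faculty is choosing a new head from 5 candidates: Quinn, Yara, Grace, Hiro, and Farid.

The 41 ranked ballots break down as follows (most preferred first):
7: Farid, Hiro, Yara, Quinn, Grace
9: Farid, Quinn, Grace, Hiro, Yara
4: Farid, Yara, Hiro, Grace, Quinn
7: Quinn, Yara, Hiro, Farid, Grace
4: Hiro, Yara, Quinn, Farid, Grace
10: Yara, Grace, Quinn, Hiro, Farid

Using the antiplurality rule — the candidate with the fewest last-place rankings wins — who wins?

Hiro

Last-place votes: Quinn 4, Yara 9, Grace 18, Hiro 0, Farid 10.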